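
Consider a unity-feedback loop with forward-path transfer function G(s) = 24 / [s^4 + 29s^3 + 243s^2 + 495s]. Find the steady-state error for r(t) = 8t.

165

Factoring s from the denominator leaves a polynomial with constant term 495, so the system is type 1.
K_v = lim_{s→0} s·G(s) = 24 / 495 = 8/165.
e_ss = 8/K_v = 8/(8/165) = 165.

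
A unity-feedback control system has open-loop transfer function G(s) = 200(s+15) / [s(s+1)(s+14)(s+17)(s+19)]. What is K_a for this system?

One free integrator in G(s): this is a type 1 system.
K_a = lim_{s→0} s^2·G(s) = 0 (the extra factor of s kills the finite limit).

0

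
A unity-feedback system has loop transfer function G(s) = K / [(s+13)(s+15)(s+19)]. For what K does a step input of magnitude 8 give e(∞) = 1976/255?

120

G(s) has no factors of s in the denominator, so the system is type 0.
K_p = lim_{s→0} G(s) = K / (13·15·19) = (1/3705)·K.
e_ss = 8/(1 + K_p) = 1976/255 ⇒ 1 + (1/3705)·K = 255/247 ⇒ K = 120.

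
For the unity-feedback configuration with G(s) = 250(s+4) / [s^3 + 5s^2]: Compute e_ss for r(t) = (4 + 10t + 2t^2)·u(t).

0.02

The denominator has no term below 5s^2 — 2 poles at s=0, type 2. Taking each input component in turn:
  • 4: tracked with zero error.
  • 10t: tracked with zero error.
  • 2t^2: e_ss = 4/K_a with K_a=200 → 0.02.
Total e_ss = 0.02.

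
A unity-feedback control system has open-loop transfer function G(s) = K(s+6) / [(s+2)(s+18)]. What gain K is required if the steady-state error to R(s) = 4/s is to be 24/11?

5

No free integrators in G(s): this is a type 0 system.
K_p = lim_{s→0} G(s) = K·6 / (2·18) = (1/6)·K.
e_ss = 4/(1 + K_p) = 24/11 ⇒ 1 + (1/6)·K = 11/6 ⇒ K = 5.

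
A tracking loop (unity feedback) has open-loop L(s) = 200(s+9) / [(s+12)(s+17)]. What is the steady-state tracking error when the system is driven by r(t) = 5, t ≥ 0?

System type = 0 (no poles at s=0).
K_p = lim_{s→0} L(s) = 200·9 / (12·17) = 150/17.
e_ss = 5/(1 + K_p) = 5/(167/17) = 85/167.

85/167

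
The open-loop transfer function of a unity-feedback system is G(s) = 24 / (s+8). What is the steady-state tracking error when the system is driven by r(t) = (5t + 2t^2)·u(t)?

infinity

G(s) has no factors of s in the denominator, so the system is type 0. Taking each input component in turn:
  • 5t: a type-0 system cannot track it, e_ss → ∞.
  • 2t^2: a type-0 system cannot track it, e_ss → ∞.
The unbounded component dominates.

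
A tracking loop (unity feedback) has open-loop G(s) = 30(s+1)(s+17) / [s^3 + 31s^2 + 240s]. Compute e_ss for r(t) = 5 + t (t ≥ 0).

8/17

Factoring s from the denominator leaves a polynomial with constant term 240, so the system is type 1. By superposition:
  • 5: tracked with zero error.
  • t: e_ss = 1/K_v with K_v=2.125 → 8/17.
Total e_ss = 8/17.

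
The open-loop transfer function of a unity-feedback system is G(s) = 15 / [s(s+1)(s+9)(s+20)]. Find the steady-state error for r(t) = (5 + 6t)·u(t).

72

One free integrator in G(s): this is a type 1 system. Treating each term separately:
  • 5: tracked with zero error.
  • 6t: e_ss = 6/K_v with K_v=1/12 → 72.
Total e_ss = 72.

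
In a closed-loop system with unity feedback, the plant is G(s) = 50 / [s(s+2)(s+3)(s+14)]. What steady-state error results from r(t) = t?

System type = 1 (one pole at s=0).
K_v = lim_{s→0} s·G(s) = 50 / (2·3·14) = 25/42.
e_ss = 1/K_v = 1/(25/42) = 1.68.

1.68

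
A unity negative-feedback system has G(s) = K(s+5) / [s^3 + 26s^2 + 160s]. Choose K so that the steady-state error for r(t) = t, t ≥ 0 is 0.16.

200

Factoring s from the denominator leaves a polynomial with constant term 160, so the system is type 1.
K_v = lim_{s→0} s·G(s) = K·5 / 160 = (1/32)·K.
e_ss = 1/K_v = 0.16 ⇒ K_v = 6.25 ⇒ K = 6.25/(1/32) = 200.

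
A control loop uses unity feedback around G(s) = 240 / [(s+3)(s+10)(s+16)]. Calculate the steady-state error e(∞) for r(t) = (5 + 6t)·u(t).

infinity

G(s) has no factors of s in the denominator, so the system is type 0. By superposition:
  • 5: e_ss = 5/(1+K_p) with K_p=0.5 → 10/3.
  • 6t: a type-0 system cannot track it, e_ss → ∞.
The unbounded component dominates.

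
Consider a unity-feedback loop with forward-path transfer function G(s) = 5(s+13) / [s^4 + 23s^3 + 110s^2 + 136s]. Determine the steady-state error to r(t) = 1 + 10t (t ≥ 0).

Factoring s from the denominator leaves a polynomial with constant term 136, so the system is type 1. Treating each term separately:
  • 1: tracked with zero error.
  • 10t: e_ss = 10/K_v with K_v=65/136 → 272/13.
Total e_ss = 272/13.

272/13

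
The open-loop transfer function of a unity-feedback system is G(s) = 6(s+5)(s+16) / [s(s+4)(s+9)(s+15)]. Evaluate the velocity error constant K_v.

8/9

G(s) has one factor of s in the denominator, so the system is type 1.
K_v = lim_{s→0} s·G(s) = 6·5·16 / (4·9·15) = 8/9.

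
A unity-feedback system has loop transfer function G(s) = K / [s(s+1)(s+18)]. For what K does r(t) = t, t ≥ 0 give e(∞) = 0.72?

One free integrator in G(s): this is a type 1 system.
K_v = lim_{s→0} s·G(s) = K / (1·18) = (1/18)·K.
e_ss = 1/K_v = 0.72 ⇒ K_v = 25/18 ⇒ K = (25/18)/(1/18) = 25.

25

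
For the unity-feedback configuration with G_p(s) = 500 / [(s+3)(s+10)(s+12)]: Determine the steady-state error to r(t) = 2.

36/43

No free integrators in G_p(s): this is a type 0 system.
K_p = lim_{s→0} G_p(s) = 500 / (3·10·12) = 25/18.
e_ss = 2/(1 + K_p) = 2/(43/18) = 36/43.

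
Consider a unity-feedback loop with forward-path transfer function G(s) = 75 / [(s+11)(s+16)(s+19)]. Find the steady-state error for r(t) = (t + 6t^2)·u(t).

infinity

G(s) has no factors of s in the denominator, so the system is type 0. Treating each term separately:
  • t: a type-0 system cannot track it, e_ss → ∞.
  • 6t^2: a type-0 system cannot track it, e_ss → ∞.
The unbounded component dominates.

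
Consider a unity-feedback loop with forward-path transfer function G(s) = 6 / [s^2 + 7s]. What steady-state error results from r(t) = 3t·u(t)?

3.5

Factoring s from the denominator leaves a polynomial with constant term 7, so the system is type 1.
K_v = lim_{s→0} s·G(s) = 6 / 7 = 6/7.
e_ss = 3/K_v = 3/(6/7) = 3.5.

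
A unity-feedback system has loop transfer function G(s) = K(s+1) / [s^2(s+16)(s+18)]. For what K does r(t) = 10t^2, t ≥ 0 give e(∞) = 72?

80

System type = 2 (two poles at s=0).
K_a = lim_{s→0} s^2·G(s) = K·1 / (16·18) = (1/288)·K.
e_ss = 20/K_a = 72 ⇒ K_a = 5/18 ⇒ K = (5/18)/(1/288) = 80.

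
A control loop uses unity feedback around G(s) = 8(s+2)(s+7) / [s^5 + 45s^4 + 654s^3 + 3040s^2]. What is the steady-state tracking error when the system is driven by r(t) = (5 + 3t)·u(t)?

0

The denominator has no term below 3040s^2 — 2 poles at s=0, type 2. By superposition:
  • 5: tracked with zero error.
  • 3t: tracked with zero error.
Total e_ss = 0.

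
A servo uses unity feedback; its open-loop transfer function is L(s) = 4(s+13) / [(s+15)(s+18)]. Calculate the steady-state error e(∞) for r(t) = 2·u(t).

L(s) has no factors of s in the denominator, so the system is type 0.
K_p = lim_{s→0} L(s) = 4·13 / (15·18) = 26/135.
e_ss = 2/(1 + K_p) = 2/(161/135) = 270/161.

270/161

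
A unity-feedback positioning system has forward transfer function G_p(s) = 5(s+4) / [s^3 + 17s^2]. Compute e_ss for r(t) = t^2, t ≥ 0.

Lowest-order denominator term is 17s^2, so the open loop has 2 poles at the origin → type 2 system.
K_a = lim_{s→0} s^2·G_p(s) = 5·4 / 17 = 20/17.
r(t) = t^2 gives R(s) = 2/s^3.
e_ss = 2/K_a = 2/(20/17) = 1.7.

1.7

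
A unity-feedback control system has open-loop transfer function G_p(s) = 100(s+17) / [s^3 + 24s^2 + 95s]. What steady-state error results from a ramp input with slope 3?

57/340

Factoring s from the denominator leaves a polynomial with constant term 95, so the system is type 1.
K_v = lim_{s→0} s·G_p(s) = 100·17 / 95 = 340/19.
e_ss = 3/K_v = 3/(340/19) = 57/340.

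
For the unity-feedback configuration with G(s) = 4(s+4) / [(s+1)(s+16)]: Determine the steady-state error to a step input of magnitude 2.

System type = 0 (no poles at s=0).
K_p = lim_{s→0} G(s) = 4·4 / (1·16) = 1.
e_ss = 2/(1 + K_p) = 2/2 = 1.

1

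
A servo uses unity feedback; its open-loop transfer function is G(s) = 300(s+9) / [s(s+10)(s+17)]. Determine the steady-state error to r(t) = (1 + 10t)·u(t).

17/27

One free integrator in G(s): this is a type 1 system. Treating each term separately:
  • 1: tracked with zero error.
  • 10t: e_ss = 10/K_v with K_v=270/17 → 17/27.
Total e_ss = 17/27.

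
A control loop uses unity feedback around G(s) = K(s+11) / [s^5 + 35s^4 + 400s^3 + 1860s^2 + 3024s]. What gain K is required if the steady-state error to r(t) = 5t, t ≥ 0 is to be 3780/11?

4

The denominator has no term below 3024s — 1 pole at s=0, type 1.
K_v = lim_{s→0} s·G(s) = K·11 / 3024 = (11/3024)·K.
e_ss = 5/K_v = 3780/11 ⇒ K_v = 11/756 ⇒ K = (11/756)/(11/3024) = 4.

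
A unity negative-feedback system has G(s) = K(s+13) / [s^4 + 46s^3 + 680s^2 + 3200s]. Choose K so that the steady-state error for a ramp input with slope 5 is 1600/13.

The denominator has no term below 3200s — 1 pole at s=0, type 1.
K_v = lim_{s→0} s·G(s) = K·13 / 3200 = (13/3200)·K.
e_ss = 5/K_v = 1600/13 ⇒ K_v = 13/320 ⇒ K = (13/320)/(13/3200) = 10.

10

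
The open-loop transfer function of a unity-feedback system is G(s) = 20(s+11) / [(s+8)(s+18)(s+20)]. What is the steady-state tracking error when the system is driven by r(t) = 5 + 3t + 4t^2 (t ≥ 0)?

infinity

The open loop has no poles at the origin → type 0 system. Treating each term separately:
  • 5: e_ss = 5/(1+K_p) with K_p=11/144 → 144/31.
  • 3t: a type-0 system cannot track it, e_ss → ∞.
  • 4t^2: a type-0 system cannot track it, e_ss → ∞.
The unbounded component dominates.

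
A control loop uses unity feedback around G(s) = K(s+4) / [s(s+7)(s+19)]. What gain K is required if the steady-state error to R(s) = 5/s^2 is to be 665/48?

12

One free integrator in G(s): this is a type 1 system.
K_v = lim_{s→0} s·G(s) = K·4 / (7·19) = (4/133)·K.
e_ss = 5/K_v = 665/48 ⇒ K_v = 48/133 ⇒ K = (48/133)/(4/133) = 12.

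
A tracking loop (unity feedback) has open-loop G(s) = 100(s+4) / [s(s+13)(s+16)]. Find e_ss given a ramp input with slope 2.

1.04

G(s) has one factor of s in the denominator, so the system is type 1.
K_v = lim_{s→0} s·G(s) = 100·4 / (13·16) = 25/13.
e_ss = 2/K_v = 2/(25/13) = 1.04.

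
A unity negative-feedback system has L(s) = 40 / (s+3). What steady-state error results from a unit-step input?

3/43

System type = 0 (no poles at s=0).
K_p = lim_{s→0} L(s) = 40 / (3) = 40/3.
e_ss = 1/(1 + K_p) = 1/(43/3) = 3/43.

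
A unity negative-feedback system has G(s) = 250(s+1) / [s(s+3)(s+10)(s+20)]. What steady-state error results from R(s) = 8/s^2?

System type = 1 (one pole at s=0).
K_v = lim_{s→0} s·G(s) = 250·1 / (3·10·20) = 5/12.
e_ss = 8/K_v = 8/(5/12) = 19.2.

19.2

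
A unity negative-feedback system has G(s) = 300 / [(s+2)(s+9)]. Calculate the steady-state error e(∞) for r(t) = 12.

System type = 0 (no poles at s=0).
K_p = lim_{s→0} G(s) = 300 / (2·9) = 50/3.
e_ss = 12/(1 + K_p) = 12/(53/3) = 36/53.

36/53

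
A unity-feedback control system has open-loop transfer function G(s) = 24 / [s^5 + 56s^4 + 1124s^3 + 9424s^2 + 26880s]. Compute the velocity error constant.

1/1120

The denominator has no term below 26880s — 1 pole at s=0, type 1.
K_v = lim_{s→0} s·G(s) = 24 / 26880 = 1/1120.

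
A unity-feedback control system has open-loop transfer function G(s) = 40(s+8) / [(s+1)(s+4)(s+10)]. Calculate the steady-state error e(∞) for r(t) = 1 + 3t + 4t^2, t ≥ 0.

G(s) has no factors of s in the denominator, so the system is type 0. Taking each input component in turn:
  • 1: e_ss = 1/(1+K_p) with K_p=8 → 1/9.
  • 3t: a type-0 system cannot track it, e_ss → ∞.
  • 4t^2: a type-0 system cannot track it, e_ss → ∞.
The unbounded component dominates.

infinity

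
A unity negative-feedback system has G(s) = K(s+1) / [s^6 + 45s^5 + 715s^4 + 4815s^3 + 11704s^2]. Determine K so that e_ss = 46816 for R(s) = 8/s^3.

The denominator has no term below 11704s^2 — 2 poles at s=0, type 2.
K_a = lim_{s→0} s^2·G(s) = K·1 / 11704 = (1/11704)·K.
e_ss = 8/K_a = 46816 ⇒ K_a = 1/5852 ⇒ K = (1/5852)/(1/11704) = 2.

2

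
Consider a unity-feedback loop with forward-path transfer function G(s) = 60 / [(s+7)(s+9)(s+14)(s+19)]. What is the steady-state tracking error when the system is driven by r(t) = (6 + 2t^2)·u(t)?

No free integrators in G(s): this is a type 0 system. By superposition:
  • 6: e_ss = 6/(1+K_p) with K_p=10/2793 → 16758/2803.
  • 2t^2: a type-0 system cannot track it, e_ss → ∞.
The unbounded component dominates.

infinity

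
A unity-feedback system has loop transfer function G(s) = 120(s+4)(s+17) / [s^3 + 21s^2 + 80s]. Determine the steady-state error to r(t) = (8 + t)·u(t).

Factoring s from the denominator leaves a polynomial with constant term 80, so the system is type 1. By superposition:
  • 8: tracked with zero error.
  • t: e_ss = 1/K_v with K_v=102 → 1/102.
Total e_ss = 1/102.

1/102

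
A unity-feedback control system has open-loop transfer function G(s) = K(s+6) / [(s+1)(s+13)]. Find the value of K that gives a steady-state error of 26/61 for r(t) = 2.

G(s) has no factors of s in the denominator, so the system is type 0.
K_p = lim_{s→0} G(s) = K·6 / (1·13) = (6/13)·K.
e_ss = 2/(1 + K_p) = 26/61 ⇒ 1 + (6/13)·K = 61/13 ⇒ K = 8.

8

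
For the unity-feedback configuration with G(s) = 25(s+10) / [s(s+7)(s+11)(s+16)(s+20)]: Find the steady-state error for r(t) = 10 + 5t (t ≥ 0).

492.8

One free integrator in G(s): this is a type 1 system. By superposition:
  • 10: tracked with zero error.
  • 5t: e_ss = 5/K_v with K_v=25/2464 → 492.8.
Total e_ss = 492.8.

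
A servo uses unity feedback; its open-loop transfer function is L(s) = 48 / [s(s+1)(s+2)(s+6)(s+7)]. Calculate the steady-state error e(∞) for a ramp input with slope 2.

3.5

One free integrator in L(s): this is a type 1 system.
K_v = lim_{s→0} s·L(s) = 48 / (1·2·6·7) = 4/7.
e_ss = 2/K_v = 2/(4/7) = 3.5.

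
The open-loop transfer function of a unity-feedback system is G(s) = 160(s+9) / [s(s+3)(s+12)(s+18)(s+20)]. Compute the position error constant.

K_p = lim_{s→0} G(s); with 1 pole at the origin the limit diverges, so K_p = ∞.

infinity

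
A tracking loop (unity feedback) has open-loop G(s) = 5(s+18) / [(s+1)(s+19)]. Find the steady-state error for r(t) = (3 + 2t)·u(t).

No free integrators in G(s): this is a type 0 system. Treating each term separately:
  • 3: e_ss = 3/(1+K_p) with K_p=90/19 → 57/109.
  • 2t: a type-0 system cannot track it, e_ss → ∞.
The unbounded component dominates.

infinity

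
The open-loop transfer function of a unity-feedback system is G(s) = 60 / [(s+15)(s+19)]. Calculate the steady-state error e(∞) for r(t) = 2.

G(s) has no factors of s in the denominator, so the system is type 0.
K_p = lim_{s→0} G(s) = 60 / (15·19) = 4/19.
e_ss = 2/(1 + K_p) = 2/(23/19) = 38/23.

38/23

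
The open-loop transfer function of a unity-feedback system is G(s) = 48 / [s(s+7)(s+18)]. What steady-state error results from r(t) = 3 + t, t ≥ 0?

2.625

One free integrator in G(s): this is a type 1 system. Taking each input component in turn:
  • 3: tracked with zero error.
  • t: e_ss = 1/K_v with K_v=8/21 → 2.625.
Total e_ss = 2.625.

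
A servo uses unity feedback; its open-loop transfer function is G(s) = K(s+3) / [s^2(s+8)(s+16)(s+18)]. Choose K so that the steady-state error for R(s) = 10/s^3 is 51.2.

System type = 2 (two poles at s=0).
K_a = lim_{s→0} s^2·G(s) = K·3 / (8·16·18) = (1/768)·K.
e_ss = 10/K_a = 51.2 ⇒ K_a = 25/128 ⇒ K = (25/128)/(1/768) = 150.

150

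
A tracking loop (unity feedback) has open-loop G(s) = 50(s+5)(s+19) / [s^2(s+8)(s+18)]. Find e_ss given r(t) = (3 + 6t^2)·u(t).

The open loop has two poles at the origin → type 2 system. Taking each input component in turn:
  • 3: tracked with zero error.
  • 6t^2: e_ss = 12/K_a with K_a=2375/72 → 864/2375.
Total e_ss = 864/2375.

864/2375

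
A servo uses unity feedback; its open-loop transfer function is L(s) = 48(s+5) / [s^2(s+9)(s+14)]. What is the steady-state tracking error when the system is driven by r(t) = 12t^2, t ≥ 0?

The open loop has two poles at the origin → type 2 system.
K_a = lim_{s→0} s^2·L(s) = 48·5 / (9·14) = 40/21.
r(t) = 12t^2 gives R(s) = 24/s^3.
e_ss = 24/K_a = 24/(40/21) = 12.6.

12.6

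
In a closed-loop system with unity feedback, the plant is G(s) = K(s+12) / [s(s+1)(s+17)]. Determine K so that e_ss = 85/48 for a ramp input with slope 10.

8

The open loop has one pole at the origin → type 1 system.
K_v = lim_{s→0} s·G(s) = K·12 / (1·17) = (12/17)·K.
e_ss = 10/K_v = 85/48 ⇒ K_v = 96/17 ⇒ K = (96/17)/(12/17) = 8.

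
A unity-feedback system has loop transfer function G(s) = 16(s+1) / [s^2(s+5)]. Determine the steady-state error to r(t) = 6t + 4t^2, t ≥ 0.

The open loop has two poles at the origin → type 2 system. By superposition:
  • 6t: tracked with zero error.
  • 4t^2: e_ss = 8/K_a with K_a=3.2 → 2.5.
Total e_ss = 2.5.

2.5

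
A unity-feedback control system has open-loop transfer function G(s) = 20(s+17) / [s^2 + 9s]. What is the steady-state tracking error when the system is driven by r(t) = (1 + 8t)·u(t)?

18/85

Factoring s from the denominator leaves a polynomial with constant term 9, so the system is type 1. By superposition:
  • 1: tracked with zero error.
  • 8t: e_ss = 8/K_v with K_v=340/9 → 18/85.
Total e_ss = 18/85.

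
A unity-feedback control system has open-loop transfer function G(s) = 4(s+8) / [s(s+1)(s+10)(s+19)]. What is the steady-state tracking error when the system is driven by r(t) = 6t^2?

infinity

The open loop has one pole at the origin → type 1 system.
K_a = lim_{s→0} s^2·G(s) = 0; the steady-state error to this parabolic input grows without bound.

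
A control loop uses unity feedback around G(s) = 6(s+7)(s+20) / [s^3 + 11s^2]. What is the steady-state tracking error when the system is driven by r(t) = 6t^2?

11/70

The denominator has no term below 11s^2 — 2 poles at s=0, type 2.
K_a = lim_{s→0} s^2·G(s) = 6·7·20 / 11 = 840/11.
r(t) = 6t^2 gives R(s) = 12/s^3.
e_ss = 12/K_a = 12/(840/11) = 11/70.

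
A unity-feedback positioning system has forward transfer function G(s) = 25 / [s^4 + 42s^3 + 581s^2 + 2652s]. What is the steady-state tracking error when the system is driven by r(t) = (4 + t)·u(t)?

106.08

Lowest-order denominator term is 2652s, so the open loop has 1 pole at the origin → type 1 system. By superposition:
  • 4: tracked with zero error.
  • t: e_ss = 1/K_v with K_v=25/2652 → 106.08.
Total e_ss = 106.08.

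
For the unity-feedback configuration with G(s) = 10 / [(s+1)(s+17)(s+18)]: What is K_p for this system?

System type = 0 (no poles at s=0).
K_p = lim_{s→0} G(s) = 10 / (1·17·18) = 5/153.

5/153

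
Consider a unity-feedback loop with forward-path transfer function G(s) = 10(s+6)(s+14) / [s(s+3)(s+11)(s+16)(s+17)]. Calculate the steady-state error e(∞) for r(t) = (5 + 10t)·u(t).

One free integrator in G(s): this is a type 1 system. Treating each term separately:
  • 5: tracked with zero error.
  • 10t: e_ss = 10/K_v with K_v=35/374 → 748/7.
Total e_ss = 748/7.

748/7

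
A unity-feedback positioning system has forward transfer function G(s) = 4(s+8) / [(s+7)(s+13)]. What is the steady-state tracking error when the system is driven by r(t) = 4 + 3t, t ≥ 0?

infinity

No free integrators in G(s): this is a type 0 system. Treating each term separately:
  • 4: e_ss = 4/(1+K_p) with K_p=32/91 → 364/123.
  • 3t: a type-0 system cannot track it, e_ss → ∞.
The unbounded component dominates.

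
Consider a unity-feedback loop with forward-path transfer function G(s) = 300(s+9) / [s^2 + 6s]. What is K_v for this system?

Lowest-order denominator term is 6s, so the open loop has 1 pole at the origin → type 1 system.
K_v = lim_{s→0} s·G(s) = 300·9 / 6 = 450.

450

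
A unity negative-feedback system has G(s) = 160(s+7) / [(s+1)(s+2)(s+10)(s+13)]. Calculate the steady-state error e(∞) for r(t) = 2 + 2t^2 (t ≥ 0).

infinity

No free integrators in G(s): this is a type 0 system. Treating each term separately:
  • 2: e_ss = 2/(1+K_p) with K_p=56/13 → 26/69.
  • 2t^2: a type-0 system cannot track it, e_ss → ∞.
The unbounded component dominates.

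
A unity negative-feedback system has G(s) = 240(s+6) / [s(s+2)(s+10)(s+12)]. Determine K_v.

System type = 1 (one pole at s=0).
K_v = lim_{s→0} s·G(s) = 240·6 / (2·10·12) = 6.

6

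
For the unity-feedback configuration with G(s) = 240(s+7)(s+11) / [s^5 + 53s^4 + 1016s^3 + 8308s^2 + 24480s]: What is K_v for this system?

Lowest-order denominator term is 24480s, so the open loop has 1 pole at the origin → type 1 system.
K_v = lim_{s→0} s·G(s) = 240·7·11 / 24480 = 77/102.

77/102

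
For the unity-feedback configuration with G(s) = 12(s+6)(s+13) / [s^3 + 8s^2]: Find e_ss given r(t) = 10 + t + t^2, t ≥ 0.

Lowest-order denominator term is 8s^2, so the open loop has 2 poles at the origin → type 2 system. By superposition:
  • 10: tracked with zero error.
  • t: tracked with zero error.
  • t^2: e_ss = 2/K_a with K_a=117 → 2/117.
Total e_ss = 2/117.

2/117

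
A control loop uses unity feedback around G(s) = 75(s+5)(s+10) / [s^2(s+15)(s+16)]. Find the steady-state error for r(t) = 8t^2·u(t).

1.024

Two free integrators in G(s): this is a type 2 system.
K_a = lim_{s→0} s^2·G(s) = 75·5·10 / (15·16) = 15.625.
r(t) = 8t^2 gives R(s) = 16/s^3.
e_ss = 16/K_a = 16/15.625 = 1.024.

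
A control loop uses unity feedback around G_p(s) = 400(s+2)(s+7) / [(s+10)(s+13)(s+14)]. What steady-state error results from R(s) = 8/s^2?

The open loop has no poles at the origin → type 0 system.
For a type-0 system K_v = 0, so e_ss to a ramp input is unbounded.

infinity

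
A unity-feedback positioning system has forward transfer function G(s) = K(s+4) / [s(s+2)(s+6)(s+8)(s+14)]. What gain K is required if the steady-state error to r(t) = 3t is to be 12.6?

The open loop has one pole at the origin → type 1 system.
K_v = lim_{s→0} s·G(s) = K·4 / (2·6·8·14) = (1/336)·K.
e_ss = 3/K_v = 12.6 ⇒ K_v = 5/21 ⇒ K = (5/21)/(1/336) = 80.

80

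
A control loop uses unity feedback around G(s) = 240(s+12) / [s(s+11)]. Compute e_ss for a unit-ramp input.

11/2880

System type = 1 (one pole at s=0).
K_v = lim_{s→0} s·G(s) = 240·12 / (11) = 2880/11.
e_ss = 1/K_v = 1/(2880/11) = 11/2880.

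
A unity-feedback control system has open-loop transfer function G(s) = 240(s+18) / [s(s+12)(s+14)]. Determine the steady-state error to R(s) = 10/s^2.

One free integrator in G(s): this is a type 1 system.
K_v = lim_{s→0} s·G(s) = 240·18 / (12·14) = 180/7.
e_ss = 10/K_v = 10/(180/7) = 7/18.

7/18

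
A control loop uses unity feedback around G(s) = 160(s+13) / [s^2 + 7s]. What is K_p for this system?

K_p = lim_{s→0} G(s); with 1 pole at the origin the limit diverges, so K_p = ∞.

infinity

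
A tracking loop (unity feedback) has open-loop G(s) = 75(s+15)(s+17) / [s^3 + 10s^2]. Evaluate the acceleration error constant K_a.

Factoring s^2 from the denominator leaves a polynomial with constant term 10, so the system is type 2.
K_a = lim_{s→0} s^2·G(s) = 75·15·17 / 10 = 1912.5.

1912.5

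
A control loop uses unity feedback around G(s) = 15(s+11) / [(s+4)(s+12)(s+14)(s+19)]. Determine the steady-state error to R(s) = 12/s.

No free integrators in G(s): this is a type 0 system.
K_p = lim_{s→0} G(s) = 15·11 / (4·12·14·19) = 55/4256.
e_ss = 12/(1 + K_p) = 12/(4311/4256) = 17024/1437.

17024/1437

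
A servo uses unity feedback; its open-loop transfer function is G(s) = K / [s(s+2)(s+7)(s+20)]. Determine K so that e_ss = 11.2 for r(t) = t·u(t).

G(s) has one factor of s in the denominator, so the system is type 1.
K_v = lim_{s→0} s·G(s) = K / (2·7·20) = (1/280)·K.
e_ss = 1/K_v = 11.2 ⇒ K_v = 5/56 ⇒ K = (5/56)/(1/280) = 25.

25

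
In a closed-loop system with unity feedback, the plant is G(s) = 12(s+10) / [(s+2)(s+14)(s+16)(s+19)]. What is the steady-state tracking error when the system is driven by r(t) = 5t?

infinity

No free integrators in G(s): this is a type 0 system.
K_v = lim_{s→0} s·G(s) = 0; the steady-state error to this ramp input grows without bound.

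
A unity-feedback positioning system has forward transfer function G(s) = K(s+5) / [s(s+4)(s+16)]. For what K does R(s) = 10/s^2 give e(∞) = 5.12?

25

G(s) has one factor of s in the denominator, so the system is type 1.
K_v = lim_{s→0} s·G(s) = K·5 / (4·16) = (5/64)·K.
e_ss = 10/K_v = 5.12 ⇒ K_v = 125/64 ⇒ K = (125/64)/(5/64) = 25.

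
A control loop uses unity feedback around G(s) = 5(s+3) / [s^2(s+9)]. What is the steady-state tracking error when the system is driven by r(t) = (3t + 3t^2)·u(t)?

System type = 2 (two poles at s=0). By superposition:
  • 3t: tracked with zero error.
  • 3t^2: e_ss = 6/K_a with K_a=5/3 → 3.6.
Total e_ss = 3.6.

3.6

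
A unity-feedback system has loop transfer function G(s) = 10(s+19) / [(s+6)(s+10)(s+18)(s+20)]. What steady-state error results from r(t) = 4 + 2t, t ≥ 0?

infinity

System type = 0 (no poles at s=0). Treating each term separately:
  • 4: e_ss = 4/(1+K_p) with K_p=19/2160 → 8640/2179.
  • 2t: a type-0 system cannot track it, e_ss → ∞.
The unbounded component dominates.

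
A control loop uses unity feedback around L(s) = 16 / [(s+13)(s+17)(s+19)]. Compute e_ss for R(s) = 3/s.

4199/1405

System type = 0 (no poles at s=0).
K_p = lim_{s→0} L(s) = 16 / (13·17·19) = 16/4199.
e_ss = 3/(1 + K_p) = 3/(4215/4199) = 4199/1405.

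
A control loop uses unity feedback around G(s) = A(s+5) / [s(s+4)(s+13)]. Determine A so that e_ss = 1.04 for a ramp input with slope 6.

60

System type = 1 (one pole at s=0).
K_v = lim_{s→0} s·G(s) = A·5 / (4·13) = (5/52)·A.
e_ss = 6/K_v = 1.04 ⇒ K_v = 75/13 ⇒ A = (75/13)/(5/52) = 60.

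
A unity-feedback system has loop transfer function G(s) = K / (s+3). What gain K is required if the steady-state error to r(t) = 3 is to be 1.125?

5

No free integrators in G(s): this is a type 0 system.
K_p = lim_{s→0} G(s) = K / (3) = (1/3)·K.
e_ss = 3/(1 + K_p) = 1.125 ⇒ 1 + (1/3)·K = 8/3 ⇒ K = 5.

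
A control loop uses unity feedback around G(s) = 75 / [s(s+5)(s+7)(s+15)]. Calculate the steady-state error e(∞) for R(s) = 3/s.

One free integrator in G(s): this is a type 1 system.
A type-1 system has K_p = ∞, so it tracks a step input with zero steady-state error.

0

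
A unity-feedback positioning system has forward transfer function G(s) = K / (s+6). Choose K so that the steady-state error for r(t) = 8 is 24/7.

No free integrators in G(s): this is a type 0 system.
K_p = lim_{s→0} G(s) = K / (6) = (1/6)·K.
e_ss = 8/(1 + K_p) = 24/7 ⇒ 1 + (1/6)·K = 7/3 ⇒ K = 8.

8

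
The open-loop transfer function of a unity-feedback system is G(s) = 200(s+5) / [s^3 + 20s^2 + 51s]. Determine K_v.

1000/51

The denominator has no term below 51s — 1 pole at s=0, type 1.
K_v = lim_{s→0} s·G(s) = 200·5 / 51 = 1000/51.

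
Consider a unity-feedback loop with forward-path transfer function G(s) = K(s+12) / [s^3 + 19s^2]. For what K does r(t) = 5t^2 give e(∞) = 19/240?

Lowest-order denominator term is 19s^2, so the open loop has 2 poles at the origin → type 2 system.
K_a = lim_{s→0} s^2·G(s) = K·12 / 19 = (12/19)·K.
e_ss = 10/K_a = 19/240 ⇒ K_a = 2400/19 ⇒ K = (2400/19)/(12/19) = 200.

200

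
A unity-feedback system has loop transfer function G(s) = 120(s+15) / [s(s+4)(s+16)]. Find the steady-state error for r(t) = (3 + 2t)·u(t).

G(s) has one factor of s in the denominator, so the system is type 1. Treating each term separately:
  • 3: tracked with zero error.
  • 2t: e_ss = 2/K_v with K_v=28.125 → 16/225.
Total e_ss = 16/225.

16/225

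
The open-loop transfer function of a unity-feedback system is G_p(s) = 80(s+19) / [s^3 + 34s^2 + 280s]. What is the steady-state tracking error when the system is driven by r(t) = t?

7/38

The denominator has no term below 280s — 1 pole at s=0, type 1.
K_v = lim_{s→0} s·G_p(s) = 80·19 / 280 = 38/7.
e_ss = 1/K_v = 1/(38/7) = 7/38.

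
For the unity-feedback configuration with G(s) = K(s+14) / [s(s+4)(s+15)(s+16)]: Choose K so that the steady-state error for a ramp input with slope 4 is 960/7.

2

The open loop has one pole at the origin → type 1 system.
K_v = lim_{s→0} s·G(s) = K·14 / (4·15·16) = (7/480)·K.
e_ss = 4/K_v = 960/7 ⇒ K_v = 7/240 ⇒ K = (7/240)/(7/480) = 2.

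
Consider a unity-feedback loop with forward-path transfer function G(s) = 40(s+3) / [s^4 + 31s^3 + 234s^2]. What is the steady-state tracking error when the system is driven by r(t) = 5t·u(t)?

0

The denominator has no term below 234s^2 — 2 poles at s=0, type 2.
K_v = ∞ for a type-2 system; e_ss to a ramp is zero.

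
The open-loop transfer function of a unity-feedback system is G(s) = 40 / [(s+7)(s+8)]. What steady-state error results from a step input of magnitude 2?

System type = 0 (no poles at s=0).
K_p = lim_{s→0} G(s) = 40 / (7·8) = 5/7.
e_ss = 2/(1 + K_p) = 2/(12/7) = 7/6.

7/6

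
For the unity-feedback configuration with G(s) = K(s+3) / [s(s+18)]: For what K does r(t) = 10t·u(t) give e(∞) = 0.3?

One free integrator in G(s): this is a type 1 system.
K_v = lim_{s→0} s·G(s) = K·3 / (18) = (1/6)·K.
e_ss = 10/K_v = 0.3 ⇒ K_v = 100/3 ⇒ K = (100/3)/(1/6) = 200.

200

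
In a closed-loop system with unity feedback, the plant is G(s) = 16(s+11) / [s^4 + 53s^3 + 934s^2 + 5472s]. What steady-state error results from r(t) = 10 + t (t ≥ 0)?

342/11

The denominator has no term below 5472s — 1 pole at s=0, type 1. By superposition:
  • 10: tracked with zero error.
  • t: e_ss = 1/K_v with K_v=11/342 → 342/11.
Total e_ss = 342/11.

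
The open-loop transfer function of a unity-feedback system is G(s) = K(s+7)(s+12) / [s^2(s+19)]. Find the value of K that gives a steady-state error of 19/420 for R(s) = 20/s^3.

Two free integrators in G(s): this is a type 2 system.
K_a = lim_{s→0} s^2·G(s) = K·7·12 / (19) = (84/19)·K.
e_ss = 20/K_a = 19/420 ⇒ K_a = 8400/19 ⇒ K = (8400/19)/(84/19) = 100.

100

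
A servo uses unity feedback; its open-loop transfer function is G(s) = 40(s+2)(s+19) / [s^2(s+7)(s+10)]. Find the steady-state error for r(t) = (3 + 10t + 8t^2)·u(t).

14/19

G(s) has two factors of s in the denominator, so the system is type 2. By superposition:
  • 3: tracked with zero error.
  • 10t: tracked with zero error.
  • 8t^2: e_ss = 16/K_a with K_a=152/7 → 14/19.
Total e_ss = 14/19.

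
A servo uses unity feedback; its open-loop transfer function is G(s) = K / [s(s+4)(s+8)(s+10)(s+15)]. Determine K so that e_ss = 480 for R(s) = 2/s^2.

20

The open loop has one pole at the origin → type 1 system.
K_v = lim_{s→0} s·G(s) = K / (4·8·10·15) = (1/4800)·K.
e_ss = 2/K_v = 480 ⇒ K_v = 1/240 ⇒ K = (1/240)/(1/4800) = 20.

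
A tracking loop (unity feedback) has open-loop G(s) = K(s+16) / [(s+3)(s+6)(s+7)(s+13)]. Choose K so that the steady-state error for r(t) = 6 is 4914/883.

8

No free integrators in G(s): this is a type 0 system.
K_p = lim_{s→0} G(s) = K·16 / (3·6·7·13) = (8/819)·K.
e_ss = 6/(1 + K_p) = 4914/883 ⇒ 1 + (8/819)·K = 883/819 ⇒ K = 8.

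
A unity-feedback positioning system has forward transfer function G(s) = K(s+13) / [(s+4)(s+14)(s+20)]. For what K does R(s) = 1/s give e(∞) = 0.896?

The open loop has no poles at the origin → type 0 system.
K_p = lim_{s→0} G(s) = K·13 / (4·14·20) = (13/1120)·K.
e_ss = 1/(1 + K_p) = 0.896 ⇒ 1 + (13/1120)·K = 125/112 ⇒ K = 10.

10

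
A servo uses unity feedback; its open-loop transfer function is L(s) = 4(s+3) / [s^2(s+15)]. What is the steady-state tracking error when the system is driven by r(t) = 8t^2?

20

Two free integrators in L(s): this is a type 2 system.
K_a = lim_{s→0} s^2·L(s) = 4·3 / (15) = 0.8.
r(t) = 8t^2 gives R(s) = 16/s^3.
e_ss = 16/K_a = 16/0.8 = 20.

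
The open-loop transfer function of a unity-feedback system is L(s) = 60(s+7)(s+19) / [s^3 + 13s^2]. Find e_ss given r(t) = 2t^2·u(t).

Lowest-order denominator term is 13s^2, so the open loop has 2 poles at the origin → type 2 system.
K_a = lim_{s→0} s^2·L(s) = 60·7·19 / 13 = 7980/13.
r(t) = 2t^2 gives R(s) = 4/s^3.
e_ss = 4/K_a = 4/(7980/13) = 13/1995.

13/1995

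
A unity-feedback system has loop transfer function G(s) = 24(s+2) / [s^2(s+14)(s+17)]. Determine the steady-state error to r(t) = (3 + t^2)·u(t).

119/12

The open loop has two poles at the origin → type 2 system. By superposition:
  • 3: tracked with zero error.
  • t^2: e_ss = 2/K_a with K_a=24/119 → 119/12.
Total e_ss = 119/12.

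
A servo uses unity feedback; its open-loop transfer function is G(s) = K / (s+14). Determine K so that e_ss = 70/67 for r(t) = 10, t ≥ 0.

The open loop has no poles at the origin → type 0 system.
K_p = lim_{s→0} G(s) = K / (14) = (1/14)·K.
e_ss = 10/(1 + K_p) = 70/67 ⇒ 1 + (1/14)·K = 67/7 ⇒ K = 120.

120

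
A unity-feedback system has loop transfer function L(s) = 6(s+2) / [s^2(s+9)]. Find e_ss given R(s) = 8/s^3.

6

The open loop has two poles at the origin → type 2 system.
K_a = lim_{s→0} s^2·L(s) = 6·2 / (9) = 4/3.
r(t) = 4t^2 gives R(s) = 8/s^3.
e_ss = 8/K_a = 8/(4/3) = 6.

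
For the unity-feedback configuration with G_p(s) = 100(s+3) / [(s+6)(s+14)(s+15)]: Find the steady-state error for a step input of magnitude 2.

21/13

The open loop has no poles at the origin → type 0 system.
K_p = lim_{s→0} G_p(s) = 100·3 / (6·14·15) = 5/21.
e_ss = 2/(1 + K_p) = 2/(26/21) = 21/13.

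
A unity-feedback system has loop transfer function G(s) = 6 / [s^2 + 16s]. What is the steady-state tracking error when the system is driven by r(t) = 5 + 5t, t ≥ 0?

Factoring s from the denominator leaves a polynomial with constant term 16, so the system is type 1. Taking each input component in turn:
  • 5: tracked with zero error.
  • 5t: e_ss = 5/K_v with K_v=0.375 → 40/3.
Total e_ss = 40/3.

40/3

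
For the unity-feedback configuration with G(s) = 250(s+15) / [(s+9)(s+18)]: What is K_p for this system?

No free integrators in G(s): this is a type 0 system.
K_p = lim_{s→0} G(s) = 250·15 / (9·18) = 625/27.

625/27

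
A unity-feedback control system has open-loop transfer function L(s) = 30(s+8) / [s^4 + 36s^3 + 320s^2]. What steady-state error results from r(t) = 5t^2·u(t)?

40/3

The denominator has no term below 320s^2 — 2 poles at s=0, type 2.
K_a = lim_{s→0} s^2·L(s) = 30·8 / 320 = 0.75.
r(t) = 5t^2 gives R(s) = 10/s^3.
e_ss = 10/K_a = 10/0.75 = 40/3.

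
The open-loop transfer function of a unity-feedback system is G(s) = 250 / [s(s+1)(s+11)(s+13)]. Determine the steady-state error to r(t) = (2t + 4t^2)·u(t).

infinity

The open loop has one pole at the origin → type 1 system. Treating each term separately:
  • 2t: e_ss = 2/K_v with K_v=250/143 → 1.144.
  • 4t^2: a type-1 system cannot track it, e_ss → ∞.
The unbounded component dominates.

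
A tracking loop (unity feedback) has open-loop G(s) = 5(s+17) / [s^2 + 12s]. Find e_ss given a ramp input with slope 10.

24/17

Lowest-order denominator term is 12s, so the open loop has 1 pole at the origin → type 1 system.
K_v = lim_{s→0} s·G(s) = 5·17 / 12 = 85/12.
e_ss = 10/K_v = 10/(85/12) = 24/17.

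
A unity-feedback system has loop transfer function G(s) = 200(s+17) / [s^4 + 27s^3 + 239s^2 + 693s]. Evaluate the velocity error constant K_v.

The denominator has no term below 693s — 1 pole at s=0, type 1.
K_v = lim_{s→0} s·G(s) = 200·17 / 693 = 3400/693.

3400/693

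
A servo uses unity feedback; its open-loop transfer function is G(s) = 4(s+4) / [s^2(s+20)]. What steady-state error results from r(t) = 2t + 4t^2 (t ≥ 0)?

The open loop has two poles at the origin → type 2 system. Treating each term separately:
  • 2t: tracked with zero error.
  • 4t^2: e_ss = 8/K_a with K_a=0.8 → 10.
Total e_ss = 10.

10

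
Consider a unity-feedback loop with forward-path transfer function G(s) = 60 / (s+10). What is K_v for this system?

0

The open loop has no poles at the origin → type 0 system.
K_v = lim_{s→0} s·G(s) = 0 (the extra factor of s kills the finite limit).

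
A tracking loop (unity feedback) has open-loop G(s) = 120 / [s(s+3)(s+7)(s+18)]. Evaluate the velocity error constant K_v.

20/63

The open loop has one pole at the origin → type 1 system.
K_v = lim_{s→0} s·G(s) = 120 / (3·7·18) = 20/63.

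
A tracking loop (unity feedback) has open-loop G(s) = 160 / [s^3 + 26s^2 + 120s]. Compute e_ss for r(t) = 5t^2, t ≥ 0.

infinity

Lowest-order denominator term is 120s, so the open loop has 1 pole at the origin → type 1 system.
For a type-1 system K_a = 0, so e_ss to a parabolic input is unbounded.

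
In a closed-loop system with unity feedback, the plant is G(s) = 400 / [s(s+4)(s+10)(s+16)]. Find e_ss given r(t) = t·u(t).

1.6

The open loop has one pole at the origin → type 1 system.
K_v = lim_{s→0} s·G(s) = 400 / (4·10·16) = 0.625.
e_ss = 1/K_v = 1/0.625 = 1.6.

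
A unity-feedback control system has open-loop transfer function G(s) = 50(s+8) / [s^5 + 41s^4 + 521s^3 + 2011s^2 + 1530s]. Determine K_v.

40/153

The denominator has no term below 1530s — 1 pole at s=0, type 1.
K_v = lim_{s→0} s·G(s) = 50·8 / 1530 = 40/153.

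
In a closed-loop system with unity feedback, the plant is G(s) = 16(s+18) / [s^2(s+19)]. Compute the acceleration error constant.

288/19

G(s) has two factors of s in the denominator, so the system is type 2.
K_a = lim_{s→0} s^2·G(s) = 16·18 / (19) = 288/19.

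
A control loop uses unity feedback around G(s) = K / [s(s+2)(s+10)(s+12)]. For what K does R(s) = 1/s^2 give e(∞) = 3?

G(s) has one factor of s in the denominator, so the system is type 1.
K_v = lim_{s→0} s·G(s) = K / (2·10·12) = (1/240)·K.
e_ss = 1/K_v = 3 ⇒ K_v = 1/3 ⇒ K = (1/3)/(1/240) = 80.

80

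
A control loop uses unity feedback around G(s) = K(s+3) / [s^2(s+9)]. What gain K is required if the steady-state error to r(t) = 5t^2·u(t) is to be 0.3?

Two free integrators in G(s): this is a type 2 system.
K_a = lim_{s→0} s^2·G(s) = K·3 / (9) = (1/3)·K.
e_ss = 10/K_a = 0.3 ⇒ K_a = 100/3 ⇒ K = (100/3)/(1/3) = 100.

100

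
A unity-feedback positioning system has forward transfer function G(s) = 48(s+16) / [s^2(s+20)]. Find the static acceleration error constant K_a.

38.4

The open loop has two poles at the origin → type 2 system.
K_a = lim_{s→0} s^2·G(s) = 48·16 / (20) = 38.4.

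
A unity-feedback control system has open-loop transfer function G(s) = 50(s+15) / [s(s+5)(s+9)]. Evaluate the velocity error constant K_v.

G(s) has one factor of s in the denominator, so the system is type 1.
K_v = lim_{s→0} s·G(s) = 50·15 / (5·9) = 50/3.

50/3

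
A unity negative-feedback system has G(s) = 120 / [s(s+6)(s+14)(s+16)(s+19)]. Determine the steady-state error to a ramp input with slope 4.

System type = 1 (one pole at s=0).
K_v = lim_{s→0} s·G(s) = 120 / (6·14·16·19) = 5/1064.
e_ss = 4/K_v = 4/(5/1064) = 851.2.

851.2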